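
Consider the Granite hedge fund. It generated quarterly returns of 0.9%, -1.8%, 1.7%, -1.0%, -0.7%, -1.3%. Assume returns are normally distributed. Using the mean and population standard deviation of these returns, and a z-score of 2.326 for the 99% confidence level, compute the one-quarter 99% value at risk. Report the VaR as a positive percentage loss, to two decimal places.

r̄ = (0.9 − 1.8 + 1.7 − 1 − 0.7 − 1.3) / 6 = -0.3667%
Population std dev = √[9.3133 / 6] = 1.2459%
VaR = −(r̄ − z·σ) = −(-0.3667 − 2.326 × 1.2459) = −(-3.2647) = 3.2647%

3.26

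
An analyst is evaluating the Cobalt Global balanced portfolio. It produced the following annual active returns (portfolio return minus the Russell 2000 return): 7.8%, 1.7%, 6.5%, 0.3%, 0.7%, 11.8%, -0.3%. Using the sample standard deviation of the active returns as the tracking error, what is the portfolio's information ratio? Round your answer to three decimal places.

r̄ = (7.8 + 1.7 + 6.5 + 0.3 + 0.7 + 11.8 − 0.3) / 7 = 28.50 / 7 = 4.0714%
Σ(r − r̄)² = 129.8543; sample σ = √(129.8543/6) = 4.6521%
IR = r̄ / tracking error = 4.0714 / 4.6521 = 0.8752

0.875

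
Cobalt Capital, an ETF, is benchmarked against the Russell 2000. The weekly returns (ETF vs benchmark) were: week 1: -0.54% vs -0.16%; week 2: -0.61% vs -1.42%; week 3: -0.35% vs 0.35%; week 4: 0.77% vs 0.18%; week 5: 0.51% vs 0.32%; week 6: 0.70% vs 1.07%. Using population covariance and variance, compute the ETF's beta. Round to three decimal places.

r̄p = 0.0800%,  r̄m = 0.0567%
Cov = Σ(rp − r̄p)(rm − r̄m) / 6 = 0.3090
Var(rm) = Σ(rm − r̄m)² / 6 = 0.5708
β = Cov / Var = 0.3090 / 0.5708 = 0.5413

0.541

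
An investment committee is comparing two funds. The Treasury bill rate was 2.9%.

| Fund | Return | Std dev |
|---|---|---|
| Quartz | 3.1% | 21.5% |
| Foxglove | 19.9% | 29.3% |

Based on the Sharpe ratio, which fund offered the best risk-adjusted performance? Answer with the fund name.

Quartz: Sharpe ratio = (3.1% − 2.9%) / 21.5% = 0.009
Foxglove: Sharpe ratio = (19.9% − 2.9%) / 29.3% = 0.580
Highest: Foxglove (0.580).

Foxglove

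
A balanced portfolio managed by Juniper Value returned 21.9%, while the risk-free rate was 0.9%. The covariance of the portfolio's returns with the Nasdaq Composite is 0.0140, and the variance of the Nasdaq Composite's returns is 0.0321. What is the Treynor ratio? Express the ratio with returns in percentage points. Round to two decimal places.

β = Cov / Var = 0.0140 / 0.0321 = 0.4361
Treynor = (Rp − Rf) / β = (21.9% − 0.9%) / 0.4361 = 21.00 / 0.4361 = 48.1541

48.15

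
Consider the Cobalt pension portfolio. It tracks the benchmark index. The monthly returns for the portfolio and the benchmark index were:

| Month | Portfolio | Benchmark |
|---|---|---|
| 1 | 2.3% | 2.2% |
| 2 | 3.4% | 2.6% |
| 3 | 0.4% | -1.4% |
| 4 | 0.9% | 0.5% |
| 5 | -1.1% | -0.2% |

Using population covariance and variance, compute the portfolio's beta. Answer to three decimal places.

0.868

r̄p = 1.1800%,  r̄m = 0.7400%
Cov = Σ(rp − r̄p)(rm − r̄m) / 5 = 1.9288
Var(rm) = Σ(rm − r̄m)² / 5 = 2.2224
β = Cov / Var = 1.9288 / 2.2224 = 0.8679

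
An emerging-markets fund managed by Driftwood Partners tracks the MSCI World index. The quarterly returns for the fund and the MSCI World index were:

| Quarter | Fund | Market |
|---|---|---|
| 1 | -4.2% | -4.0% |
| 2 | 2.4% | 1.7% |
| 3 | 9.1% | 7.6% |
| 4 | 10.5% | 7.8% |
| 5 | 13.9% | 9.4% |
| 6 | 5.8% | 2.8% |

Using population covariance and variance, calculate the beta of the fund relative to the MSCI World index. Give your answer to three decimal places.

1.265

r̄p = 6.2500%,  r̄m = 4.2167%
Cov = Σ(rp − r̄p)(rm − r̄m) / 6 = 26.7858
Var(rm) = Σ(rm − r̄m)² / 6 = 21.1681
β = Cov / Var = 26.7858 / 21.1681 = 1.2654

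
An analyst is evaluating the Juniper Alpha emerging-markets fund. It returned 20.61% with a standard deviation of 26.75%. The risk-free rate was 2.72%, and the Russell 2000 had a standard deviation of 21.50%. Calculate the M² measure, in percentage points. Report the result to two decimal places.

17.10

Sharpe = (Rp − Rf) / σp = (20.61% − 2.72%) / 26.75% = 0.6688
M² = Rf + Sharpe × σm = 2.72% + 0.6688 × 21.50% = 17.0992%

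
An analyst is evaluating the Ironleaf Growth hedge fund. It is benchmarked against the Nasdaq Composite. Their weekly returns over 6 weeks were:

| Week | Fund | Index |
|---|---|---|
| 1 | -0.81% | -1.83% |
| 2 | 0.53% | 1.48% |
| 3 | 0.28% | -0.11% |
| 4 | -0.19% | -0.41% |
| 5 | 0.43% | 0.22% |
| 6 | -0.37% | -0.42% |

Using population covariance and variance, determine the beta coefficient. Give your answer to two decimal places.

r̄p = -0.0217%,  r̄m = -0.1783%
Cov = Σ(rp − r̄p)(rm − r̄m) / 6 = 0.4234
Var(rm) = Σ(rm − r̄m)² / 6 = 0.9589
β = Cov / Var = 0.4234 / 0.9589 = 0.4415

0.44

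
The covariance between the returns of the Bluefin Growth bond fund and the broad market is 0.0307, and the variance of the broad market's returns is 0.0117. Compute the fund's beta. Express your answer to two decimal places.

β = Cov(Rp, Rm) / Var(Rm) = 0.0307 / 0.0117 = 2.6239

2.62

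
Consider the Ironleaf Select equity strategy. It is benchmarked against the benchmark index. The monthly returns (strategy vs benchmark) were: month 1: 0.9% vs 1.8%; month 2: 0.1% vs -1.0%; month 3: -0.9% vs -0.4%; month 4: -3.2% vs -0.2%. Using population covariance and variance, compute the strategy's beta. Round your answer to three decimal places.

r̄p = -0.7750%,  r̄m = 0.0500%
Cov = Σ(rp − r̄p)(rm − r̄m) / 4 = 0.6688
Var(rm) = Σ(rm − r̄m)² / 4 = 1.1075
β = Cov / Var = 0.6688 / 1.1075 = 0.6039

0.604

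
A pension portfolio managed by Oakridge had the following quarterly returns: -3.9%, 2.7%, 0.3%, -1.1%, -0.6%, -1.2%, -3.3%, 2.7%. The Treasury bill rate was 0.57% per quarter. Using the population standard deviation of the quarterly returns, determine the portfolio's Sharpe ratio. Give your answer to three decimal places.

r̄ = (-3.9 + 2.7 + 0.3 − 1.1 − 0.6 − 1.2 − 3.3 + 2.7) / 8 = -0.5500%
Population std dev = √[41.3600 / 8] = 2.2738%
Sharpe = (r̄ − rf) / σ = (-0.5500 − 0.57) / 2.2738 = -1.1200 / 2.2738 = -0.4926

-0.493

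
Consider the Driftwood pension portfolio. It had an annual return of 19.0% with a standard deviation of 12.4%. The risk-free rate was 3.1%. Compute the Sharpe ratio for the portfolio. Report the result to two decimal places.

Sharpe = (Rp − Rf) / σp = (19.0% − 3.1%) / 12.4% = 15.90% / 12.4% = 1.2823

1.28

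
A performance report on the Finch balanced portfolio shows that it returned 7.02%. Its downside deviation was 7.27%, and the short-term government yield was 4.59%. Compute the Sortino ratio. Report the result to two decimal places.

0.33

Sortino = (Rp − Rf) / σd = (7.02% − 4.59%) / 7.27% = 2.43% / 7.27% = 0.3343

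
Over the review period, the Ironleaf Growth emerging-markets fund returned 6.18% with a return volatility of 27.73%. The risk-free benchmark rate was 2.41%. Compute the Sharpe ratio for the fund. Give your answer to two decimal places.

0.14

Sharpe = (Rp − Rf) / σp = (6.18% − 2.41%) / 27.73% = 3.77% / 27.73% = 0.1360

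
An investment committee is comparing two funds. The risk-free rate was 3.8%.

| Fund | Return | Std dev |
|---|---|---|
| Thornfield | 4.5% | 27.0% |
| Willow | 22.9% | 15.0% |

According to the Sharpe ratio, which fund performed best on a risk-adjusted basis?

Thornfield: Sharpe ratio = (4.5% − 3.8%) / 27.0% = 0.026
Willow: Sharpe ratio = (22.9% − 3.8%) / 15.0% = 1.273
Highest: Willow (1.273).

Willow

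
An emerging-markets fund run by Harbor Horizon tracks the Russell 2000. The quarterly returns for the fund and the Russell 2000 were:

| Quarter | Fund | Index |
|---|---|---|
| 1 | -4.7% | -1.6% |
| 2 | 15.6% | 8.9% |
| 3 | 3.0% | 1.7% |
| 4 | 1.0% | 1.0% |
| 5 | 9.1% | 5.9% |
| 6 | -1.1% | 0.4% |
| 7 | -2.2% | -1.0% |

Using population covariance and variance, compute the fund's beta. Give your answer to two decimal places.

1.84

r̄p = 2.9571%,  r̄m = 2.1857%
Cov = Σ(rp − r̄p)(rm − r̄m) / 7 = 23.2380
Var(rm) = Σ(rm − r̄m)² / 7 = 12.5984
β = Cov / Var = 23.2380 / 12.5984 = 1.8445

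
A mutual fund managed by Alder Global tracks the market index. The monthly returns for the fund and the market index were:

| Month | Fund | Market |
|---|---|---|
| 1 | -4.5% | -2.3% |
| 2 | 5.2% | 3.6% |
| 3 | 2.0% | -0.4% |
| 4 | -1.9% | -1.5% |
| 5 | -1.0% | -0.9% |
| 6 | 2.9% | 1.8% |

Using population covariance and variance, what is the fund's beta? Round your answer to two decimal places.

r̄p = 0.4500%,  r̄m = 0.0500%
Cov = Σ(rp − r̄p)(rm − r̄m) / 6 = 6.1842
Var(rm) = Σ(rm − r̄m)² / 6 = 4.1158
β = Cov / Var = 6.1842 / 4.1158 = 1.5026

1.50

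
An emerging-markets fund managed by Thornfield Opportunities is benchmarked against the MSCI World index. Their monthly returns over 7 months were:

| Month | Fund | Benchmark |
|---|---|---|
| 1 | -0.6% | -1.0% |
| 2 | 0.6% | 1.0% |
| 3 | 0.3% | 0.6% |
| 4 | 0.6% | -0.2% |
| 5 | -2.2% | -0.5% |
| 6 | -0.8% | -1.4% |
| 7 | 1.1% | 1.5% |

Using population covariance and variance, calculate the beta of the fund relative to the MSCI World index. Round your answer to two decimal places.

0.75

r̄p = -0.1429%,  r̄m = 0.0000%
Cov = Σ(rp − r̄p)(rm − r̄m) / 7 = 0.7329
Var(rm) = Σ(rm − r̄m)² / 7 = 0.9800
β = Cov / Var = 0.7329 / 0.9800 = 0.7479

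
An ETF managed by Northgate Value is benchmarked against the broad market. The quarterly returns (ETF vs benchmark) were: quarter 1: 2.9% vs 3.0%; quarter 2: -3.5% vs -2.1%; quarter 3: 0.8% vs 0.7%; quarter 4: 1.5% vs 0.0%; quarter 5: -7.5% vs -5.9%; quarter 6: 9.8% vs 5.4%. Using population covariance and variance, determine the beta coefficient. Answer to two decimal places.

1.46

r̄p = 0.6667%,  r̄m = 0.1833%
Cov = Σ(rp − r̄p)(rm − r̄m) / 6 = 18.8411
Var(rm) = Σ(rm − r̄m)² / 6 = 12.9447
β = Cov / Var = 18.8411 / 12.9447 = 1.4555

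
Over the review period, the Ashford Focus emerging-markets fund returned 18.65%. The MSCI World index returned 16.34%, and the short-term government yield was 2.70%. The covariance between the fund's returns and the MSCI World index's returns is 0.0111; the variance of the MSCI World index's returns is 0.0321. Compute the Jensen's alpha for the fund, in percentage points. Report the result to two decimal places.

11.23

β = Cov / Var = 0.0111 / 0.0321 = 0.3458
E[R] = Rf + β(Rm − Rf) = 2.70% + 0.3458 × (16.34% − 2.70%) = 7.4167%
α = Rp − E[R] = 18.65% − 7.4167% = 11.2333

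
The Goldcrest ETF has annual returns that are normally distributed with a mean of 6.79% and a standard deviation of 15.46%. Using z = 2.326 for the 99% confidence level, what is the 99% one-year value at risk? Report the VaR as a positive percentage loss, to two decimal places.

VaR (as % loss) = −(μ − z·σ) = −(6.79% − 2.326 × 15.46%) = −(-29.16996%) = 29.16996%

29.17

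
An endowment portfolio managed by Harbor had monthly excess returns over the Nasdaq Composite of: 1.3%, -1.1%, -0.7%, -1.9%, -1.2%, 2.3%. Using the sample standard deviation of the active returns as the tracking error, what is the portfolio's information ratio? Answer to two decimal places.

-0.13

r̄ = (1.3 − 1.1 − 0.7 − 1.9 − 1.2 + 2.3) / 6 = -1.30 / 6 = -0.2167%
Sample σ = √[Σ(r − r̄)² / 5] = √[13.4483 / 5] = √2.6897 = 1.6400%
IR = r̄ / tracking error = -0.2167 / 1.6400 = -0.1321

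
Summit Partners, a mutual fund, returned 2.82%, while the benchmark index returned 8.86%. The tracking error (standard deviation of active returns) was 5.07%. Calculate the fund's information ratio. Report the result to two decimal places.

IR = (Rp − Rb) / TE = (2.82% − 8.86%) / 5.07% = -6.04% / 5.07% = -1.1913

-1.19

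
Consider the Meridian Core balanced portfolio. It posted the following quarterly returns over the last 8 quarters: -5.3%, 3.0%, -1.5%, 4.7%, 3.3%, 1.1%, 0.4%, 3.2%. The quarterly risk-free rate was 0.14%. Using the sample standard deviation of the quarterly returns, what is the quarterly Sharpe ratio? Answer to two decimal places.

0.30

Mean return r̄ = 8.90 / 8 = 1.1125%
Σ(r − r̄)² = (-5.3 − 1.1125)² + (3 − 1.1125)² + (-1.5 − 1.1125)² + … = 74.0288
σ = √[74.0288 / 7] = 3.2520%
Sharpe = (r̄ − rf) / σ = (1.1125 − 0.14) / 3.2520 = 0.9725 / 3.2520 = 0.2990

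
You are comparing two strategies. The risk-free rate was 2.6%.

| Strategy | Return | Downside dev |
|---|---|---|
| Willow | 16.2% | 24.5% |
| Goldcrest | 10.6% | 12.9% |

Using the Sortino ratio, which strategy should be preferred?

Goldcrest

Willow: Sortino ratio = (16.2% − 2.6%) / 24.5% = 0.555
Goldcrest: Sortino ratio = (10.6% − 2.6%) / 12.9% = 0.620
Highest: Goldcrest (0.620).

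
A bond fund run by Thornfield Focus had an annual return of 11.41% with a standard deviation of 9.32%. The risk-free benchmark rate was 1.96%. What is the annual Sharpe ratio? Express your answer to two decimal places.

1.01

Sharpe = (Rp − Rf) / σp = (11.41% − 1.96%) / 9.32% = 9.45% / 9.32% = 1.0139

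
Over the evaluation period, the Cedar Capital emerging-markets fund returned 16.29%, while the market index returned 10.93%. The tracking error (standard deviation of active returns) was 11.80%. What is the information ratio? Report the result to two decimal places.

0.45

IR = (Rp − Rb) / TE = (16.29% − 10.93%) / 11.80% = 5.36% / 11.80% = 0.4542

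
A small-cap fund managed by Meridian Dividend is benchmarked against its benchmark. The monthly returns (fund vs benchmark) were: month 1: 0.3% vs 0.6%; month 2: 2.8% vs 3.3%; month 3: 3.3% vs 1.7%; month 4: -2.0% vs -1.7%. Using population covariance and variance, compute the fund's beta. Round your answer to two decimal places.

1.07

r̄p = 1.1000%,  r̄m = 0.9750%
Cov = Σ(rp − r̄p)(rm − r̄m) / 4 = 3.5350
Var(rm) = Σ(rm − r̄m)² / 4 = 3.3069
β = Cov / Var = 3.5350 / 3.3069 = 1.0690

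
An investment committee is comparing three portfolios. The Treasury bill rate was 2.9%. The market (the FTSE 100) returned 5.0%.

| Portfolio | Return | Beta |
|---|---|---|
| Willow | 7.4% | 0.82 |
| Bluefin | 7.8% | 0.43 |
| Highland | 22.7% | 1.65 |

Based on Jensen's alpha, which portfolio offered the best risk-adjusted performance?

Willow: α = 7.4% − [2.9% + 0.82 × (5.0% − 2.9%)] = 2.778
Bluefin: α = 7.8% − [2.9% + 0.43 × (5.0% − 2.9%)] = 3.997
Highland: α = 22.7% − [2.9% + 1.65 × (5.0% − 2.9%)] = 16.335
Highest: Highland (16.335).

Highland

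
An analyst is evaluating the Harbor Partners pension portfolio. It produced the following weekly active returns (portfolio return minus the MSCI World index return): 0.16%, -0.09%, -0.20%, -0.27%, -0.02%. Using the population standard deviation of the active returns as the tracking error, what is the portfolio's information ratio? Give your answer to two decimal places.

-0.56

r̄ = (0.16 − 0.09 − 0.2 − 0.27 − 0.02) / 5 = -0.420 / 5 = -0.0840%
Σ(r − r̄)² = (0.16 − (-0.0840))² + (-0.09 − (-0.0840))² + (-0.2 − (-0.0840))² + … = 0.1117
σ = √[0.1117 / 5] = 0.1495%
IR = r̄ / tracking error = -0.0840 / 0.1495 = -0.5619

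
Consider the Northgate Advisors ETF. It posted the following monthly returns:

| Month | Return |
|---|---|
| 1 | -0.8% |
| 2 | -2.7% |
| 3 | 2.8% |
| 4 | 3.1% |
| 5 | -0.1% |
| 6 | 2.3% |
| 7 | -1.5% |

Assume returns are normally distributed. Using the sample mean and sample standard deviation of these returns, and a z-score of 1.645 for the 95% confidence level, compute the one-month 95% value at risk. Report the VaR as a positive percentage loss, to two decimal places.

Mean return r̄ = 3.10 / 7 = 0.4429%
Sample std dev = √[31.5571 / 6] = 2.2934%
VaR = −(r̄ − z·σ) = −(0.4429 − 1.645 × 2.2934) = −(-3.3297) = 3.3297%

3.33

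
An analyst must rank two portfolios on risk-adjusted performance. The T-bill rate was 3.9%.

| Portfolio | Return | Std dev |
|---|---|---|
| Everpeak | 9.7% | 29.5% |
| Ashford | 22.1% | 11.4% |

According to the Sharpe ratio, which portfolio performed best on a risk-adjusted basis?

Everpeak: Sharpe ratio = (9.7% − 3.9%) / 29.5% = 0.197
Ashford: Sharpe ratio = (22.1% − 3.9%) / 11.4% = 1.596
Highest: Ashford (1.596).

Ashford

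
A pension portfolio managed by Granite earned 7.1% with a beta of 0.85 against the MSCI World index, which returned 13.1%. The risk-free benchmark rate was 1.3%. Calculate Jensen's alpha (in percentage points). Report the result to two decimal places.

-4.23

CAPM expected return = Rf + β(Rm − Rf) = 1.3% + 0.85 × (13.1% − 1.3%) = 1.3 + 0.85 × 11.80 = 11.3300%
Jensen's α = Rp − E[R] = 7.1% − 11.3300% = -4.2300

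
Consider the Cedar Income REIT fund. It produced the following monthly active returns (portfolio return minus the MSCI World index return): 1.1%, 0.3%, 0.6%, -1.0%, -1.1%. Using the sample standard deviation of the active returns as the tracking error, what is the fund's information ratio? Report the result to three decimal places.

Mean return r̄ = -0.10 / 5 = -0.0200%
Sample std dev = √[3.8680 / 4] = 0.9834%
IR = r̄ / tracking error = -0.0200 / 0.9834 = -0.0203

-0.020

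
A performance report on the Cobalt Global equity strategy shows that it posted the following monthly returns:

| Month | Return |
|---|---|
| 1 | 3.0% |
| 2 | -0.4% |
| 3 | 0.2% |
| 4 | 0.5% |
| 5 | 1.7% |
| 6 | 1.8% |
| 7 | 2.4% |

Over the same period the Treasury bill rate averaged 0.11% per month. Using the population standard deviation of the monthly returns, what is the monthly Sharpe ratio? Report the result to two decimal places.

1.05

μ = (3 − 0.4 + 0.2 + 0.5 + 1.7 + 1.8 + 2.4) / 7 = 1.3143%
Σ(r − μ)² = 9.2486; population σ = √(9.2486/7) = 1.1494%
Sharpe = (μ − rf) / σ = (1.3143 − 0.11) / 1.1494 = 1.2043 / 1.1494 = 1.0478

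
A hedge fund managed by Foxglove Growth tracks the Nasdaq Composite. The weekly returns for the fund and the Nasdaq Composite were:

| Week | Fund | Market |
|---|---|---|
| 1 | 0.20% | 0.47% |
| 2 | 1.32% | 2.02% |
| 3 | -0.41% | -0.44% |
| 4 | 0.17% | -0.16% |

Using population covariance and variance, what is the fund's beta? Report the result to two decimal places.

0.64

r̄p = 0.3200%,  r̄m = 0.4725%
Cov = Σ(rp − r̄p)(rm − r̄m) / 4 = 0.5772
Var(rm) = Σ(rm − r̄m)² / 4 = 0.9069
β = Cov / Var = 0.5772 / 0.9069 = 0.6365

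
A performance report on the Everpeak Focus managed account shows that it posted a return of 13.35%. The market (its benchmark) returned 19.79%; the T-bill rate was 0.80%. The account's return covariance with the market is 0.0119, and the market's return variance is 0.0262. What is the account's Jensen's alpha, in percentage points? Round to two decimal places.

β = Cov / Var = 0.0119 / 0.0262 = 0.4542
E[R] = Rf + β(Rm − Rf) = 0.80% + 0.4542 × (19.79% − 0.80%) = 9.4253%
α = Rp − E[R] = 13.35% − 9.4253% = 3.9247

3.92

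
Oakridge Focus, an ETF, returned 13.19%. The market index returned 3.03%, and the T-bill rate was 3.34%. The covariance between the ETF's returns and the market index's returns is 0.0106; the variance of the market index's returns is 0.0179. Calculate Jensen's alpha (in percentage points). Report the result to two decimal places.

10.03

β = Cov / Var = 0.0106 / 0.0179 = 0.5922
E[R] = Rf + β(Rm − Rf) = 3.34% + 0.5922 × (3.03% − 3.34%) = 3.1564%
α = Rp − E[R] = 13.19% − 3.1564% = 10.0336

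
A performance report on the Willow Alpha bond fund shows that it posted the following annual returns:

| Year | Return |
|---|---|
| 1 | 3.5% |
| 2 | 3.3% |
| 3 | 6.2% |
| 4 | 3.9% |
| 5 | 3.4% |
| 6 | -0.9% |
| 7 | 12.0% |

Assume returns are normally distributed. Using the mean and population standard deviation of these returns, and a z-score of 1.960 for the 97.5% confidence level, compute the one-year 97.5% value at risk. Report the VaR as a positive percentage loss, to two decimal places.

2.63

r̄ = (3.5 + 3.3 + 6.2 + 3.9 + 3.4 − 0.9 + 12) / 7 = 31.40 / 7 = 4.4857%
Σ(r − r̄)² = 92.3086; population σ = √(92.3086/7) = 3.6314%
VaR = −(r̄ − z·σ) = −(4.4857 − 1.960 × 3.6314) = −(-2.6318) = 2.6318%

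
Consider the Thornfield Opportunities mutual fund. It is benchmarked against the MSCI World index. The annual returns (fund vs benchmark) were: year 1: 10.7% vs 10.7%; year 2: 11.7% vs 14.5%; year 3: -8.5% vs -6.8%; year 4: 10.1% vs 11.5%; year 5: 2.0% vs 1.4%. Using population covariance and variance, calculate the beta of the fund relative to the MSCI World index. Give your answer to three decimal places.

r̄p = 5.2000%,  r̄m = 6.2600%
Cov = Σ(rp − r̄p)(rm − r̄m) / 5 = 59.6260
Var(rm) = Σ(rm − r̄m)² / 5 = 61.8504
β = Cov / Var = 59.6260 / 61.8504 = 0.9640

0.964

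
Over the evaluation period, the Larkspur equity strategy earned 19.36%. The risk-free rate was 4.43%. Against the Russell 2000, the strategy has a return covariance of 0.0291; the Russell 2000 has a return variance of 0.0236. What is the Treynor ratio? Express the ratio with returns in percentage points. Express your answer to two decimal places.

β = Cov / Var = 0.0291 / 0.0236 = 1.2331
Treynor = (Rp − Rf) / β = (19.36% − 4.43%) / 1.2331 = 14.93 / 1.2331 = 12.1077

12.11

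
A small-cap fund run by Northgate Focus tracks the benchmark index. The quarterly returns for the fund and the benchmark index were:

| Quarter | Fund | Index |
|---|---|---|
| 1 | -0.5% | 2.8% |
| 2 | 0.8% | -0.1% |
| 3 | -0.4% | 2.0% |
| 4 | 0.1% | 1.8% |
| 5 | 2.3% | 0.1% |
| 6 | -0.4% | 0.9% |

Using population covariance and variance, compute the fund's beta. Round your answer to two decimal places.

r̄p = 0.3167%,  r̄m = 1.2500%
Cov = Σ(rp − r̄p)(rm − r̄m) / 6 = -0.7675
Var(rm) = Σ(rm − r̄m)² / 6 = 1.0892
β = Cov / Var = -0.7675 / 1.0892 = -0.7046

-0.70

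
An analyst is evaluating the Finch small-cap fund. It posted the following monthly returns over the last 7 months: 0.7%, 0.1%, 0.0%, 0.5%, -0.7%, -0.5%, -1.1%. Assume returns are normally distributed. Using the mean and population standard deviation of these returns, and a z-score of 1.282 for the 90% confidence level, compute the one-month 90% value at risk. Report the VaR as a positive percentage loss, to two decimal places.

r̄ = (0.7 + 0.1 + 0 + 0.5 − 0.7 − 0.5 − 1.1) / 7 = -0.1429%
Σ(r − r̄)² = (0.7 − (-0.1429))² + (0.1 − (-0.1429))² + (0 − (-0.1429))² + … = 2.5571
σ = √[2.5571 / 7] = 0.6044%
VaR = −(r̄ − z·σ) = −(-0.1429 − 1.282 × 0.6044) = −(-0.9177) = 0.9177%

0.92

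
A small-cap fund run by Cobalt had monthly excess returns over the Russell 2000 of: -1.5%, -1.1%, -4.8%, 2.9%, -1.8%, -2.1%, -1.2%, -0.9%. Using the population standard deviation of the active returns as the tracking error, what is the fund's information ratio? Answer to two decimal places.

-0.67

Mean return r̄ = -10.50 / 8 = -1.3125%
Σ(r − r̄)² = (-1.5 − (-1.3125))² + (-1.1 − (-1.3125))² + (-4.8 − (-1.3125))² + … = 31.0288
σ = √[31.0288 / 8] = 1.9694%
IR = r̄ / tracking error = -1.3125 / 1.9694 = -0.6664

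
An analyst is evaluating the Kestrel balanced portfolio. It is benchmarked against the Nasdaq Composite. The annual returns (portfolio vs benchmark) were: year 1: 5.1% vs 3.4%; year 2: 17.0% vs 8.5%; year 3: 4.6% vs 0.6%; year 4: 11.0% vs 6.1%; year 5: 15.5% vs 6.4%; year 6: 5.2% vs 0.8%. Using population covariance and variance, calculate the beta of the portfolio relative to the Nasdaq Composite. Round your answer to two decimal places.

1.61

r̄p = 9.7333%,  r̄m = 4.3000%
Cov = Σ(rp − r̄p)(rm − r̄m) / 6 = 13.9900
Var(rm) = Σ(rm − r̄m)² / 6 = 8.6733
β = Cov / Var = 13.9900 / 8.6733 = 1.6130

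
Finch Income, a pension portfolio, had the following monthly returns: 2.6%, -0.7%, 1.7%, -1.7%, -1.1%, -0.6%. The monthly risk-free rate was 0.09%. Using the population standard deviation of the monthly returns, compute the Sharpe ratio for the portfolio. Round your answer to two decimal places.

r̄ = (2.6 − 0.7 + 1.7 − 1.7 − 1.1 − 0.6) / 6 = 0.20 / 6 = 0.0333%
Σ(r − r̄)² = (2.6 − 0.0333)² + (-0.7 − 0.0333)² + … = 14.5933
population σ = √(14.5933 / 6) = √2.4322 = 1.5596%
Sharpe = (r̄ − rf) / σ = (0.0333 − 0.09) / 1.5596 = -0.0567 / 1.5596 = -0.0364

-0.04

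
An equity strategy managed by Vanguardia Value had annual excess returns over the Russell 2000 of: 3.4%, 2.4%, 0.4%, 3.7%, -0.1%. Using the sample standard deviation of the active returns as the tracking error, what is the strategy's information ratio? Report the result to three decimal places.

1.133

r̄ = (3.4 + 2.4 + 0.4 + 3.7 − 0.1) / 5 = 9.80 / 5 = 1.9600%
Sample σ = √[Σ(r − r̄)² / 4] = √[11.9720 / 4] = √2.9930 = 1.7300%
IR = r̄ / tracking error = 1.9600 / 1.7300 = 1.1329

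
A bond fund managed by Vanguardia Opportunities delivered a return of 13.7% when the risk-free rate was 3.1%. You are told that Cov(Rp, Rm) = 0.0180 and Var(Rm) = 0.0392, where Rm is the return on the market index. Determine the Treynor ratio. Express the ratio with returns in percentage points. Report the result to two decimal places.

23.08

β = Cov / Var = 0.0180 / 0.0392 = 0.4592
Treynor = (Rp − Rf) / β = (13.7% − 3.1%) / 0.4592 = 10.60 / 0.4592 = 23.0836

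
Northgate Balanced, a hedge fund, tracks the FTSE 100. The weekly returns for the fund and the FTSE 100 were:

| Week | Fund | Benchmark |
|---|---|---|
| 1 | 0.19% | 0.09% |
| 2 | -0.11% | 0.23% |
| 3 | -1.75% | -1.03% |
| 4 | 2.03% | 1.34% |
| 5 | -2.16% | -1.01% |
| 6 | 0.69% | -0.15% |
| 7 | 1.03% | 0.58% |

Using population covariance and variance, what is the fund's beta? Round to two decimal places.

1.67

r̄p = -0.0114%,  r̄m = 0.0071%
Cov = Σ(rp − r̄p)(rm − r̄m) / 7 = 1.0272
Var(rm) = Σ(rm − r̄m)² / 7 = 0.6137
β = Cov / Var = 1.0272 / 0.6137 = 1.6738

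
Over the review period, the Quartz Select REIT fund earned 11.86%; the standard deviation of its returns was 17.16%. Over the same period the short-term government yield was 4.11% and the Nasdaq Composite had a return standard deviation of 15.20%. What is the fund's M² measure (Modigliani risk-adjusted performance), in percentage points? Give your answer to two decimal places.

10.97

Sharpe = (Rp − Rf) / σp = (11.86% − 4.11%) / 17.16% = 0.4516
M² = Rf + Sharpe × σm = 4.11% + 0.4516 × 15.20% = 10.9743%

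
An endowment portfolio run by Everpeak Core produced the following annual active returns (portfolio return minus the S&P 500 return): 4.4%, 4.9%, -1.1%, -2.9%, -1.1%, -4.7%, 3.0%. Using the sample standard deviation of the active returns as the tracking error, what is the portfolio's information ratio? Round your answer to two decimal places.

0.10

Mean return r̄ = 2.50 / 7 = 0.3571%
Σ(r − r̄)² = 84.3971; sample σ = √(84.3971/6) = 3.7505%
IR = r̄ / tracking error = 0.3571 / 3.7505 = 0.0952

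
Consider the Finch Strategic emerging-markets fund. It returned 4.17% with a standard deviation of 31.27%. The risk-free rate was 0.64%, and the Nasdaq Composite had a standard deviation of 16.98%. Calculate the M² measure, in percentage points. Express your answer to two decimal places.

Sharpe = (Rp − Rf) / σp = (4.17% − 0.64%) / 31.27% = 0.1129
M² = Rf + Sharpe × σm = 0.64% + 0.1129 × 16.98% = 2.5570%

2.56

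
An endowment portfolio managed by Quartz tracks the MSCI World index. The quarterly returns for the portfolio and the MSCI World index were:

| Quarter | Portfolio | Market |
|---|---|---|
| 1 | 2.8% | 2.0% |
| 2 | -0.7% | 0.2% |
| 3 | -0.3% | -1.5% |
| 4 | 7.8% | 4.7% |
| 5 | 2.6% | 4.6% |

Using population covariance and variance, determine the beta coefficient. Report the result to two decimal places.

1.02

r̄p = 2.4400%,  r̄m = 2.0000%
Cov = Σ(rp − r̄p)(rm − r̄m) / 5 = 6.0260
Var(rm) = Σ(rm − r̄m)² / 5 = 5.9080
β = Cov / Var = 6.0260 / 5.9080 = 1.0200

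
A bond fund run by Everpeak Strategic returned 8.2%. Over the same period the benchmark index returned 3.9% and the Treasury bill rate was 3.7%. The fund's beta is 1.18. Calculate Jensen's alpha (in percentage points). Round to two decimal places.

CAPM expected return = Rf + β(Rm − Rf) = 3.7% + 1.18 × (3.9% − 3.7%) = 3.7 + 1.18 × 0.20 = 3.9360%
Jensen's α = Rp − E[R] = 8.2% − 3.9360% = 4.2640

4.26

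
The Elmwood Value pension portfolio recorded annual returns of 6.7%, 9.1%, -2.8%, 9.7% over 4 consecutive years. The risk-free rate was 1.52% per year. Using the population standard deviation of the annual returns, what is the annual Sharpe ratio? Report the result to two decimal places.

Mean return r̄ = 22.70 / 4 = 5.6750%
Σ(r − r̄)² = (6.7 − 5.6750)² + (9.1 − 5.6750)² + (-2.8 − 5.6750)² + … = 100.8075
population σ = √(100.8075 / 4) = √25.2019 = 5.0201%
Sharpe = (r̄ − rf) / σ = (5.6750 − 1.52) / 5.0201 = 4.1550 / 5.0201 = 0.8277

0.83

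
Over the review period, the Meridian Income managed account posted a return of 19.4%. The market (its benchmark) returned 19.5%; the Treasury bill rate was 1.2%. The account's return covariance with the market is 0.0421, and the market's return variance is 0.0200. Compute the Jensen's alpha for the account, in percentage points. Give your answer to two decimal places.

β = Cov / Var = 0.0421 / 0.0200 = 2.1050
E[R] = Rf + β(Rm − Rf) = 1.2% + 2.1050 × (19.5% − 1.2%) = 39.7215%
α = Rp − E[R] = 19.4% − 39.7215% = -20.3215

-20.32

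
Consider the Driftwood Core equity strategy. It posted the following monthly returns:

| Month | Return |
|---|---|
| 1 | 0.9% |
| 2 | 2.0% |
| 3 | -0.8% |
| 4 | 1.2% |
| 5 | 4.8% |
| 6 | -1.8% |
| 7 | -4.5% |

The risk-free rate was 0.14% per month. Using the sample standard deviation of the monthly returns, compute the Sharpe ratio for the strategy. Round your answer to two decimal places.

0.04

r̄ = (0.9 + 2 − 0.8 + 1.2 + 4.8 − 1.8 − 4.5) / 7 = 1.80 / 7 = 0.2571%
Sample std dev = √[52.9571 / 6] = 2.9709%
Sharpe = (r̄ − rf) / σ = (0.2571 − 0.14) / 2.9709 = 0.1171 / 2.9709 = 0.0394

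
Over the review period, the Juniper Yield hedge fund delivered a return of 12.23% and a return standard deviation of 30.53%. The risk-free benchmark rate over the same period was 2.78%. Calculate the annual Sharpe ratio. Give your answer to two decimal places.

Sharpe = (Rp − Rf) / σp = (12.23% − 2.78%) / 30.53% = 9.45% / 30.53% = 0.3095

0.31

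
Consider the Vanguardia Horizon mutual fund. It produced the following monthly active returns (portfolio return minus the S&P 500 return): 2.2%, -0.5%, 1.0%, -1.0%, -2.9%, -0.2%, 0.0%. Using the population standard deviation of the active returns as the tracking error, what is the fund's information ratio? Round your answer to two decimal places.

r̄ = (2.2 − 0.5 + 1 − 1 − 2.9 − 0.2 + 0) / 7 = -0.2000%
Population std dev = √[15.2600 / 7] = 1.4765%
IR = r̄ / tracking error = -0.2000 / 1.4765 = -0.1355

-0.14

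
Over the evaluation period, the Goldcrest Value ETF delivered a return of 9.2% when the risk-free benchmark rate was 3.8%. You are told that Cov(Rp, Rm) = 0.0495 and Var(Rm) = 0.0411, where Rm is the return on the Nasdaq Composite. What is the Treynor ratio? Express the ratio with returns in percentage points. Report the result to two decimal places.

4.48

β = Cov / Var = 0.0495 / 0.0411 = 1.2044
Treynor = (Rp − Rf) / β = (9.2% − 3.8%) / 1.2044 = 5.40 / 1.2044 = 4.4836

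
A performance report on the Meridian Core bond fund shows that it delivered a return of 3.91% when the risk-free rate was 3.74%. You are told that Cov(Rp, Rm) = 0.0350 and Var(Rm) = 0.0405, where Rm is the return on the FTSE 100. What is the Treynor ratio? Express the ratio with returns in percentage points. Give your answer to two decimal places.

0.20

β = Cov / Var = 0.0350 / 0.0405 = 0.8642
Treynor = (Rp − Rf) / β = (3.91% − 3.74%) / 0.8642 = 0.17 / 0.8642 = 0.1967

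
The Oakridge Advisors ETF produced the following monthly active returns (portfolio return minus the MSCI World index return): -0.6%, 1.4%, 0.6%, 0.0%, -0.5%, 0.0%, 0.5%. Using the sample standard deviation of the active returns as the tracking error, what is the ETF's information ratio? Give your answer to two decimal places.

0.29

r̄ = (-0.6 + 1.4 + 0.6 + 0 − 0.5 + 0 + 0.5) / 7 = 0.2000%
Sample std dev = √[2.9000 / 6] = 0.6952%
IR = r̄ / tracking error = 0.2000 / 0.6952 = 0.2877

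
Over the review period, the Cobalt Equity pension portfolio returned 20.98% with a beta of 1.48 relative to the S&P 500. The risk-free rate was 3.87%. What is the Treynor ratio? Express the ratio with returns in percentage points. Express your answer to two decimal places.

11.56

Treynor = (Rp − Rf) / β = (20.98% − 3.87%) / 1.48 = 17.11 / 1.48 = 11.5608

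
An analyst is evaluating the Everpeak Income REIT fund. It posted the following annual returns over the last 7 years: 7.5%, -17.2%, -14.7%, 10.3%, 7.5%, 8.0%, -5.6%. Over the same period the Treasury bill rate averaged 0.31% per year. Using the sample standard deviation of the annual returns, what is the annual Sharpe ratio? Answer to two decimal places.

-0.08

μ = (7.5 − 17.2 − 14.7 + 10.3 + 7.5 + 8 − 5.6) / 7 = -4.20 / 7 = -0.6000%
Σ(r − μ)² = (7.5 − (-0.6000))² + (-17.2 − (-0.6000))² + (-14.7 − (-0.6000))² + … = 823.3600
sample σ = √(823.3600 / 6) = √137.2267 = 11.7144%
Sharpe = (μ − rf) / σ = (-0.6000 − 0.31) / 11.7144 = -0.9100 / 11.7144 = -0.0777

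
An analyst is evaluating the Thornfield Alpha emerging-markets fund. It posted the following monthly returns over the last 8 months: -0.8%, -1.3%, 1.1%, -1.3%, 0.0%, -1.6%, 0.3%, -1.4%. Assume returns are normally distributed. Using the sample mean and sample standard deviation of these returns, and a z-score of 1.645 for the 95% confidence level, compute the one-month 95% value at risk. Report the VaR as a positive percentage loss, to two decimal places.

2.24

r̄ = (-0.8 − 1.3 + 1.1 − 1.3 + 0 − 1.6 + 0.3 − 1.4) / 8 = -0.6250%
Sample std dev = √[6.7150 / 7] = 0.9794%
VaR = −(r̄ − z·σ) = −(-0.6250 − 1.645 × 0.9794) = −(-2.2361) = 2.2361%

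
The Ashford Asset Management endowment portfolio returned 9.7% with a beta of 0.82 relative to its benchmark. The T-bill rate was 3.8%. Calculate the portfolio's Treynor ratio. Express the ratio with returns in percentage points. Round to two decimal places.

Treynor = (Rp − Rf) / β = (9.7% − 3.8%) / 0.82 = 5.90 / 0.82 = 7.1951

7.20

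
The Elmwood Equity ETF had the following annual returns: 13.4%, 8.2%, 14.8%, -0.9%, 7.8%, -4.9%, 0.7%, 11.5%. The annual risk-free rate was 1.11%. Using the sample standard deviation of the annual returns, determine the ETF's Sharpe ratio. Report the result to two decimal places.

0.72

r̄ = (13.4 + 8.2 + 14.8 − 0.9 + 7.8 − 4.9 + 0.7 + 11.5) / 8 = 50.60 / 8 = 6.3250%
Sample σ = √[Σ(r − r̄)² / 7] = √[364.1950 / 7] = √52.0279 = 7.2130%
Sharpe = (r̄ − rf) / σ = (6.3250 − 1.11) / 7.2130 = 5.2150 / 7.2130 = 0.7230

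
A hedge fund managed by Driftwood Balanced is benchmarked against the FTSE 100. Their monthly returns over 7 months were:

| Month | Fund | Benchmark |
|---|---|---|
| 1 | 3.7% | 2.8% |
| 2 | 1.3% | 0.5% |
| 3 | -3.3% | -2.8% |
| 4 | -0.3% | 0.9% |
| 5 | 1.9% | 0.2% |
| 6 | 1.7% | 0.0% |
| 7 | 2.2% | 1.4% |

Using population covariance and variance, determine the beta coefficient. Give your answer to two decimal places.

r̄p = 1.0286%,  r̄m = 0.4286%
Cov = Σ(rp − r̄p)(rm − r̄m) / 7 = 2.9078
Var(rm) = Σ(rm − r̄m)² / 7 = 2.4935
β = Cov / Var = 2.9078 / 2.4935 = 1.1662

1.17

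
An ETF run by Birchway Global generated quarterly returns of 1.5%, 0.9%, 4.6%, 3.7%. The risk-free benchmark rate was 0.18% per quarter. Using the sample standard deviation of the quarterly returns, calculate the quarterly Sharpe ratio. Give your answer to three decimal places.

μ = (1.5 + 0.9 + 4.6 + 3.7) / 4 = 2.6750%
Sample std dev = √[9.2875 / 3] = 1.7595%
Sharpe = (μ − rf) / σ = (2.6750 − 0.18) / 1.7595 = 2.4950 / 1.7595 = 1.4180

1.418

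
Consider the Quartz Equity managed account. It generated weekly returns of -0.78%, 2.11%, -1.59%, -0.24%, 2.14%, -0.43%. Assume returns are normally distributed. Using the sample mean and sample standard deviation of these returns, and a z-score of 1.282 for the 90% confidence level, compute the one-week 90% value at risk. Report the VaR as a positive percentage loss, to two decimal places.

1.80

r̄ = (-0.78 + 2.11 − 1.59 − 0.24 + 2.14 − 0.43) / 6 = 0.2017%
Sample std dev = √[12.1667 / 5] = 1.5599%
VaR = −(r̄ − z·σ) = −(0.2017 − 1.282 × 1.5599) = −(-1.7981) = 1.7981%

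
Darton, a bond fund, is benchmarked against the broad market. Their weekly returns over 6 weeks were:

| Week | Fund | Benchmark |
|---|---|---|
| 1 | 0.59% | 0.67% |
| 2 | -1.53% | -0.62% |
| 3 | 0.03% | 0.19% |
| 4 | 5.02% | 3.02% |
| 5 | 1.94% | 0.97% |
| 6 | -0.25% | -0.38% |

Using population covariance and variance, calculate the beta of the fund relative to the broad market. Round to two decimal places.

r̄p = 0.9667%,  r̄m = 0.6417%
Cov = Σ(rp − r̄p)(rm − r̄m) / 6 = 2.4609
Var(rm) = Σ(rm − r̄m)² / 6 = 1.4341
β = Cov / Var = 2.4609 / 1.4341 = 1.7160

1.72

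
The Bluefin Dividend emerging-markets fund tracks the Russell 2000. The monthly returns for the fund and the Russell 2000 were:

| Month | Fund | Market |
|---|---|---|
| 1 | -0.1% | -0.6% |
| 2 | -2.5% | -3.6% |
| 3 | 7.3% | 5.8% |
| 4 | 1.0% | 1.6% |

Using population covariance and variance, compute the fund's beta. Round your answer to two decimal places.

1.03

r̄p = 1.4250%,  r̄m = 0.8000%
Cov = Σ(rp − r̄p)(rm − r̄m) / 4 = 12.1100
Var(rm) = Σ(rm − r̄m)² / 4 = 11.7400
β = Cov / Var = 12.1100 / 11.7400 = 1.0315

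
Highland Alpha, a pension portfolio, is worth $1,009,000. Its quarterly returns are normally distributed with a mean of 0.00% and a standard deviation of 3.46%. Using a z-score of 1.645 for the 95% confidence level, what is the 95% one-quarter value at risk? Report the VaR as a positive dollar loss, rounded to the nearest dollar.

Return at the 95% tail: μ − z·σ = 0.00% − 1.645 × 3.46% = 0 − 5.6917 = -5.6917%
VaR = −(-5.6917%) × $1,009,000 = 5.6917% × $1,009,000 = $57,429

$57,429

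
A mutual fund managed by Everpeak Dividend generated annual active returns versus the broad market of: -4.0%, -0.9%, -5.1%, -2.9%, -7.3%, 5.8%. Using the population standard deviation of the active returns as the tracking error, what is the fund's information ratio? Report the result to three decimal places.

μ = (-4 − 0.9 − 5.1 − 2.9 − 7.3 + 5.8) / 6 = -2.4000%
Population σ = √[Σ(r − μ)² / 6] = √[103.6000 / 6] = √17.2667 = 4.1553%
IR = μ / tracking error = -2.4000 / 4.1553 = -0.5776

-0.578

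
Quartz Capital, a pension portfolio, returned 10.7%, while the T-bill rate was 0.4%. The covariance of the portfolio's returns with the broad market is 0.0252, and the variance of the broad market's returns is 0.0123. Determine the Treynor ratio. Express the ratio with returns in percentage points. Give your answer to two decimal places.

5.03

β = Cov / Var = 0.0252 / 0.0123 = 2.0488
Treynor = (Rp − Rf) / β = (10.7% − 0.4%) / 2.0488 = 10.30 / 2.0488 = 5.0273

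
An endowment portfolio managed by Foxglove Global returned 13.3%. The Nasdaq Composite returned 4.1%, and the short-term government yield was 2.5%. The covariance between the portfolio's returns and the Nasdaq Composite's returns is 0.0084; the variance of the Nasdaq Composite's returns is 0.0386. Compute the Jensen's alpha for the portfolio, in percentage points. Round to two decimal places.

10.45

β = Cov / Var = 0.0084 / 0.0386 = 0.2176
E[R] = Rf + β(Rm − Rf) = 2.5% + 0.2176 × (4.1% − 2.5%) = 2.8482%
α = Rp − E[R] = 13.3% − 2.8482% = 10.4518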